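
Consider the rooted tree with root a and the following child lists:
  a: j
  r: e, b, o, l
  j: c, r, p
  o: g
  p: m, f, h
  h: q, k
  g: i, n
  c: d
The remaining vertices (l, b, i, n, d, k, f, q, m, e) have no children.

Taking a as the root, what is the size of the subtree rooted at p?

6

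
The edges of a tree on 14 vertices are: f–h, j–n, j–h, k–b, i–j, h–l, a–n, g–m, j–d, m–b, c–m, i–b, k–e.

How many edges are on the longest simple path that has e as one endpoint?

A farthest node from e is a (f, l also at distance 6).
The path e – k – b – i – j – n – a has 6 edges.

6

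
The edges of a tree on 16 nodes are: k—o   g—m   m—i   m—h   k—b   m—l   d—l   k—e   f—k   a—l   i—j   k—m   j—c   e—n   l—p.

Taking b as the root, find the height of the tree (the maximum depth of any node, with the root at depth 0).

A deepest node is c, reached by b–k–m–i–j–c.
That path has 5 edges, so the height is 5.

5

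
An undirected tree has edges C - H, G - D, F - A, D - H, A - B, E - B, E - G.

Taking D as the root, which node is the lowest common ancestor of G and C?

Path G→root: G D; path C→root: C H D.
First common node: D.

D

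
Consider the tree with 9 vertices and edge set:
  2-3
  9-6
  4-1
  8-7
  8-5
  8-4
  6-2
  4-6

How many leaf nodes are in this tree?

The leaves are 1, 3, 5, 7, 9.
That is 5 leaves.

5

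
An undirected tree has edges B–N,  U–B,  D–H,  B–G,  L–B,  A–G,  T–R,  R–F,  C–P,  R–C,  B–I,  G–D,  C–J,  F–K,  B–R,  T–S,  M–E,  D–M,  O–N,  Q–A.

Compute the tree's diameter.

7

A longest path is E-M-D-G-B-R-F-K, with 7 edges.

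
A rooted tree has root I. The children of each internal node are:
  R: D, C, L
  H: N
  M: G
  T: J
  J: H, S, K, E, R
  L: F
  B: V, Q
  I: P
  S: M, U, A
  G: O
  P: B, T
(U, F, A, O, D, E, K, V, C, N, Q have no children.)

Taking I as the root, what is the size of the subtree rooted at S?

6

The subtree rooted at S contains: S, M, A, U, G, O — 6 nodes.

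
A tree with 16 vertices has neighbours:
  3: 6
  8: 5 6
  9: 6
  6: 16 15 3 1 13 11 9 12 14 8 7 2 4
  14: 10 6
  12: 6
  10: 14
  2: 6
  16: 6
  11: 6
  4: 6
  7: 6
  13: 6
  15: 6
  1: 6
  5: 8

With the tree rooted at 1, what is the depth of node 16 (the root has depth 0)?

2

Path from 1 to 16: 1–6–16, which has 2 edges.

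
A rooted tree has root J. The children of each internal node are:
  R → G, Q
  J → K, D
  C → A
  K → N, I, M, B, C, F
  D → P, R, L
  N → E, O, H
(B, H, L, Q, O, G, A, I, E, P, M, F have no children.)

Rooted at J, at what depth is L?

Climbing from L to the root: L–D–J. That's 2 steps.

2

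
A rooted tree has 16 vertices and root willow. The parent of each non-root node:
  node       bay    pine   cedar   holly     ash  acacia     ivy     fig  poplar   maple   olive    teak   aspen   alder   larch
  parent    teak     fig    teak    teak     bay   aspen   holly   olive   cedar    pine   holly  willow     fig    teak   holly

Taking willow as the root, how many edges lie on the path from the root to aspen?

5

willow–teak–holly–olive–fig–aspen — 5 edges.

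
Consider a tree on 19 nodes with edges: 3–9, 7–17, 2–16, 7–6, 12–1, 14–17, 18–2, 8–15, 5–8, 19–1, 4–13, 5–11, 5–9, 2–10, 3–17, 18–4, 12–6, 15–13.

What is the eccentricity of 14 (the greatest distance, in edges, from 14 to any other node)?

11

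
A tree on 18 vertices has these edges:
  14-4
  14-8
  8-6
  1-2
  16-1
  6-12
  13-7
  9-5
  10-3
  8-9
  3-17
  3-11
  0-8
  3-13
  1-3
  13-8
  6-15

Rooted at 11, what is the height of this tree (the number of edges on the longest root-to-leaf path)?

The longest root-to-leaf path is 11–3–13–8–9–5 (5 edges).

5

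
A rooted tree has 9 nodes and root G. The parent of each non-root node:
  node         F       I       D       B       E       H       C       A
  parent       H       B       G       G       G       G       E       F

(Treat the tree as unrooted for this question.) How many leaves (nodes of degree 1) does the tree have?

4

Degree-1 nodes: A, C, D, I — 4 of them.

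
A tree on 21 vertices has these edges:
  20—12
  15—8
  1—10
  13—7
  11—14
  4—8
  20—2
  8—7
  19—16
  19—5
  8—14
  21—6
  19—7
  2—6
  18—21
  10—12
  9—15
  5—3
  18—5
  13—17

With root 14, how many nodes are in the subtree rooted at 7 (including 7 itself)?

15

7's subtree: {7, 19, 13, 16, 5, 17, 3, 18, 21, 6, 2, 20, 12, 10, 1}, size 15.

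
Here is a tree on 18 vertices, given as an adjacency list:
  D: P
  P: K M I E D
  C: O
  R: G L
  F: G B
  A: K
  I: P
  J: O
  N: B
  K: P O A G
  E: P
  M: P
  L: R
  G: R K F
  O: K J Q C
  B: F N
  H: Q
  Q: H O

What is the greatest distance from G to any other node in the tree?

A farthest node from G is H.
The path G – K – O – Q – H has 4 edges.

4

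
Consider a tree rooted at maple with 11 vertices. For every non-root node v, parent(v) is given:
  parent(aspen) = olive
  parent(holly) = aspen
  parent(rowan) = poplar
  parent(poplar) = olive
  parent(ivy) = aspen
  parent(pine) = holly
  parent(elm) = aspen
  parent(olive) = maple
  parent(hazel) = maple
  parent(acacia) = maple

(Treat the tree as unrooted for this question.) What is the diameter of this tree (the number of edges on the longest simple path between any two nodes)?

A longest path is pine - holly - aspen - olive - maple - acacia, with 5 edges.

5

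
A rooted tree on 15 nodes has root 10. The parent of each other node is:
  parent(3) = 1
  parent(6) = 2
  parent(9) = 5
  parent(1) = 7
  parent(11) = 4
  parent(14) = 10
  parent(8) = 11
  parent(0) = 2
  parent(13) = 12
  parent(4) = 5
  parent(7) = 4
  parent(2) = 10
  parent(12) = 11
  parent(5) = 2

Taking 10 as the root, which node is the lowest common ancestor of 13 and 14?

10

Path 13→root: 13 12 11 4 5 2 10; path 14→root: 14 10.
First common node: 10.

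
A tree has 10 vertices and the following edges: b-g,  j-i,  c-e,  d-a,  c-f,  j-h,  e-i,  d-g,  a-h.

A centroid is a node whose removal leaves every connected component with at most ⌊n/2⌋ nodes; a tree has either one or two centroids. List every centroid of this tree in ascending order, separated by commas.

h, j

Removing j splits the tree into components of sizes 5, 4; the largest is 5 ≤ ⌊10/2⌋ = 5.
h is adjacent to j and is also a centroid (the largest component after removing it is likewise 5).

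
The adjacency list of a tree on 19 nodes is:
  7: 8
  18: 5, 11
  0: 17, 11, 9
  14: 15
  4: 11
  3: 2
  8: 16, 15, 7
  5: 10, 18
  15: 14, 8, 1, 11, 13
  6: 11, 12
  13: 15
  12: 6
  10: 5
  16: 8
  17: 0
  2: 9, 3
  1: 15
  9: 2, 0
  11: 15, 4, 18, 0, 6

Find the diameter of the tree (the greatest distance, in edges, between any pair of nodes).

7

Starting from 3, a farthest node is 10 at distance 7.
One longest path: 3–2–9–0–11–18–5–10.
So the diameter is 7.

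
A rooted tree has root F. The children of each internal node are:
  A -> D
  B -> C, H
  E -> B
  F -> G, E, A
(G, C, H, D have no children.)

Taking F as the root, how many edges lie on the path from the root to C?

3

Climbing from C to the root: C → B → E → F. That's 3 steps.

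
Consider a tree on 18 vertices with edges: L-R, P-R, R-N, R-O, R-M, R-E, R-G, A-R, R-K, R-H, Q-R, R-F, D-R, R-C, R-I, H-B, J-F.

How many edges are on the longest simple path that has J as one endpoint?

4

Distances from J peak at 4, attained at B.
J–F–R–H–B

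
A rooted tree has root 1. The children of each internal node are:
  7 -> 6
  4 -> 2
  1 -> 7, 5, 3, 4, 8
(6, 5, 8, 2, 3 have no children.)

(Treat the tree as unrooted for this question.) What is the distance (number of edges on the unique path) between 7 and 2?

3

Walking from 7: 7–1–4–2. Length 3.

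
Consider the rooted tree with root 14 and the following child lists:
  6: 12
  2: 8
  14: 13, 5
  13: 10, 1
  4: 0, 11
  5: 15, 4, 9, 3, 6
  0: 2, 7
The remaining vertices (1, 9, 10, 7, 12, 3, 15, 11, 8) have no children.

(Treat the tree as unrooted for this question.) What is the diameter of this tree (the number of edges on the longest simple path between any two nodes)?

7

A longest path is 8-2-0-4-5-14-13-1, with 7 edges.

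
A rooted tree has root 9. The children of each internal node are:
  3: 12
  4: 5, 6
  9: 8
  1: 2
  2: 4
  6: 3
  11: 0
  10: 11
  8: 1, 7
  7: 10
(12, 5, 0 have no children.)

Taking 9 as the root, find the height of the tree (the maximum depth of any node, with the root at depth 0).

7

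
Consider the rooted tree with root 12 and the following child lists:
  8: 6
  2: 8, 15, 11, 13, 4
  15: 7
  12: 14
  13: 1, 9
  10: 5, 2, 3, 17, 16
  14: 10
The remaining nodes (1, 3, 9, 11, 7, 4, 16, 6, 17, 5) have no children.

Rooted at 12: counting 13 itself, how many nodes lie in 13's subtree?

Descendants of 13 (including itself): 13, 9, 1. That's 3.

3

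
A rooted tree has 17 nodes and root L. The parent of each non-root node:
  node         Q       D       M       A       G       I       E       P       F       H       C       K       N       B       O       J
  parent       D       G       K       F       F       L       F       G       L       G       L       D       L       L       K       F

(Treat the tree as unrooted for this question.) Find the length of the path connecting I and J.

I–L–F–J: 3 edges.

3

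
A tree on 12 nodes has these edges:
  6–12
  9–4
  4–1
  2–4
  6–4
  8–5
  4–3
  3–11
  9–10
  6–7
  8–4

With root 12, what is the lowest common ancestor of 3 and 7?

6

3's ancestor chain is 3, 4, 6, 12 and 7's is 7, 6, 12; they first meet at 6.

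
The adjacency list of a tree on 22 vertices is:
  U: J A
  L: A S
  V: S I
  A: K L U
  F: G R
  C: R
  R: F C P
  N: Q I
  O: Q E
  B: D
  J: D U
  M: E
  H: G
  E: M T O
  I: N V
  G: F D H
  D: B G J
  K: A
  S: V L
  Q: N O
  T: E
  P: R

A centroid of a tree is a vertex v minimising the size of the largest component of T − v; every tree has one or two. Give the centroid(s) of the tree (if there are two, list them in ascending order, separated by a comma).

If A is removed the pieces have sizes 10, 10, 1, all ≤ ⌊22/2⌋ = 11.
No neighbour of A does as well, so A is the unique centroid.

A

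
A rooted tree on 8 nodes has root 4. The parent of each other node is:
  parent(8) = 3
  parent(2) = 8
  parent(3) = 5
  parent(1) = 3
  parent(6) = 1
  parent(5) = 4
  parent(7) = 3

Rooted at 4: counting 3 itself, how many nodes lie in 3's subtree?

6

The subtree rooted at 3 contains: 3, 8, 1, 7, 2, 6 — 6 nodes.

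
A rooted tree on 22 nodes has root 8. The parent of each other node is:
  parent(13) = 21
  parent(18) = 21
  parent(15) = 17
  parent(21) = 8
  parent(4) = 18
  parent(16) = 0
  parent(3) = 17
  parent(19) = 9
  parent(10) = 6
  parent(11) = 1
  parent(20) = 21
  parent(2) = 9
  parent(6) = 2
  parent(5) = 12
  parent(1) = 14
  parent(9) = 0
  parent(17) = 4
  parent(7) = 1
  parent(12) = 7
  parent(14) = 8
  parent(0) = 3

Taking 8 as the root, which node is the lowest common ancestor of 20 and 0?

Path 20→root: 20 21 8; path 0→root: 0 3 17 4 18 21 8.
First common node: 21.

21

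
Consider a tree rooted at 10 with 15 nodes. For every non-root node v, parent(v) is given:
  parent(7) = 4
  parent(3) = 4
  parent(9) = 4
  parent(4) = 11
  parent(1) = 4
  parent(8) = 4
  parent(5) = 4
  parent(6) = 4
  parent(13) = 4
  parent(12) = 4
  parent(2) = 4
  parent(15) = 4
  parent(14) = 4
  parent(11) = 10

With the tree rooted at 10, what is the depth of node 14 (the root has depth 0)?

3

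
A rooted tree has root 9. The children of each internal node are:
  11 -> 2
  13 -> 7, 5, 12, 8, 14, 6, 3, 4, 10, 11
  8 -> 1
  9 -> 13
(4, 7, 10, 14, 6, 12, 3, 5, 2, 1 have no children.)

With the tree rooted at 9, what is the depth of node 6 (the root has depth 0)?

Path from 9 to 6: 9–13–6, which has 2 edges.

2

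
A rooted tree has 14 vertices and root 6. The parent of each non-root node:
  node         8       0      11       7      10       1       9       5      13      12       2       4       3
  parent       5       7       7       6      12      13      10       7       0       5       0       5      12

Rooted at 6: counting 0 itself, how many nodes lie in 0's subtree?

The subtree rooted at 0 contains: 0, 13, 2, 1 — 4 nodes.

4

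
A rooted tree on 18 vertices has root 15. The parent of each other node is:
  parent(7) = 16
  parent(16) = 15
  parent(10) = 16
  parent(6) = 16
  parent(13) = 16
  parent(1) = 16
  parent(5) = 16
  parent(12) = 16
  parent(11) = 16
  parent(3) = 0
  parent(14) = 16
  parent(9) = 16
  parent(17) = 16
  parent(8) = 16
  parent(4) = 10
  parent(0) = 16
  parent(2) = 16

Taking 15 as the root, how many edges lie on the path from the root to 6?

15 → 16 → 6 — 2 edges.

2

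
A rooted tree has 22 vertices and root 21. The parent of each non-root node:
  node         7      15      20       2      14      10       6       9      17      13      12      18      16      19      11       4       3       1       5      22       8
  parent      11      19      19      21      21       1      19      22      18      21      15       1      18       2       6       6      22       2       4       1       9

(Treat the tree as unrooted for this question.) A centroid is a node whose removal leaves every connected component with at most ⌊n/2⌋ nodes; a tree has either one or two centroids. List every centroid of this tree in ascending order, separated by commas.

Delete 2: the remaining components have sizes 9, 9, 3. Max 9 ≤ 11, so 2 is a centroid.
No neighbour of 2 does as well, so 2 is the unique centroid.

2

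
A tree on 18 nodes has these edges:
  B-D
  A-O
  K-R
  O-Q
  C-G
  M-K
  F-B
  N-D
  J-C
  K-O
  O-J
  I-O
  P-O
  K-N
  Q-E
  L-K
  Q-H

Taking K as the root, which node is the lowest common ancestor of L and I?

Ancestors of L (toward the root): L, K.
Ancestors of I: I, O, K.
The deepest node appearing in both lists is K.

K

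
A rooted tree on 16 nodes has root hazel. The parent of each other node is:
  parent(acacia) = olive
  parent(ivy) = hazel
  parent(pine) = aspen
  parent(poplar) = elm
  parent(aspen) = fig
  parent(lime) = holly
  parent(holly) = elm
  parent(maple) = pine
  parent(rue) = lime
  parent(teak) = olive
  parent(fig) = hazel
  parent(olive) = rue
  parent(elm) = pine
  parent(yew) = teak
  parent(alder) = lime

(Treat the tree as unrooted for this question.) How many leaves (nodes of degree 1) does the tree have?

6

Exactly 6 nodes have a single neighbour: acacia, alder, ivy, maple, poplar, yew.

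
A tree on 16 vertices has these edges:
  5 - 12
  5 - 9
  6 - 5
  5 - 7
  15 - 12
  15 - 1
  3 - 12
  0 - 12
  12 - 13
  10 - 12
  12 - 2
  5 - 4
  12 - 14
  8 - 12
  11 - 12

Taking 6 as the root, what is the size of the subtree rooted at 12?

11

12's subtree: {12, 3, 2, 10, 8, 13, 11, 0, 15, 14, 1}, size 11.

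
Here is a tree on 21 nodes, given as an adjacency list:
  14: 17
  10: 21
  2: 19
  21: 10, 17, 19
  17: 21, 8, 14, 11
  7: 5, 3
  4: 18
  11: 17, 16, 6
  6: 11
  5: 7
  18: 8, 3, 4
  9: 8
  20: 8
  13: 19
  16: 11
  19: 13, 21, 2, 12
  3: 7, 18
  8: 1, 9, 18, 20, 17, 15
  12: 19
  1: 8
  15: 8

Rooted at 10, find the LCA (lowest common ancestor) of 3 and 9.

8

Path 3→root: 3 18 8 17 21 10; path 9→root: 9 8 17 21 10.
First common node: 8.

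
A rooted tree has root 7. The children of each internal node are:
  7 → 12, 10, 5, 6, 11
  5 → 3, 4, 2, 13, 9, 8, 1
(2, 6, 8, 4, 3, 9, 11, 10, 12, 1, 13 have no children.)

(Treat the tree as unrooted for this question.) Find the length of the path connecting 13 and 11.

Walking from 13: 13–5–7–11. Length 3.

3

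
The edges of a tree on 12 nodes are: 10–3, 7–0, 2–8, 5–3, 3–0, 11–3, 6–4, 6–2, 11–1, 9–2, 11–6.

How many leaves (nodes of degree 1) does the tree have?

Degree-1 nodes: 1, 4, 5, 7, 8, 9, 10 — 7 of them.

7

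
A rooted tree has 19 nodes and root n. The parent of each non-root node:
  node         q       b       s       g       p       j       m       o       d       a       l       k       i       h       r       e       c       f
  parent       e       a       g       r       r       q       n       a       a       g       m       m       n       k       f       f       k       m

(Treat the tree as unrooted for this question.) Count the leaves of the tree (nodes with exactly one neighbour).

10

The leaves are b, c, d, h, i, j, l, o, p, s.
That is 10 leaves.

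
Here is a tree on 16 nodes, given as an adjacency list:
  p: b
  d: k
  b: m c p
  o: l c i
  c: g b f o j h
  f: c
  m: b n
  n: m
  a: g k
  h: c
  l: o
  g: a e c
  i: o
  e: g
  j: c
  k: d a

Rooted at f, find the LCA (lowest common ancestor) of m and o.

c

Path m→root: m b c f; path o→root: o c f.
First common node: c.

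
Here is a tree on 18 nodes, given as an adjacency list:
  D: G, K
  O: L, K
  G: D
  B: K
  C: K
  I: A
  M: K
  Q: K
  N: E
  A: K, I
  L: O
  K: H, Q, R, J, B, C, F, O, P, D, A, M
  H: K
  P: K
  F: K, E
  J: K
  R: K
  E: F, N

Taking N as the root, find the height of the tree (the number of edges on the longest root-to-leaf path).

5

A deepest node is L, reached by N → E → F → K → O → L.
That path has 5 edges, so the height is 5.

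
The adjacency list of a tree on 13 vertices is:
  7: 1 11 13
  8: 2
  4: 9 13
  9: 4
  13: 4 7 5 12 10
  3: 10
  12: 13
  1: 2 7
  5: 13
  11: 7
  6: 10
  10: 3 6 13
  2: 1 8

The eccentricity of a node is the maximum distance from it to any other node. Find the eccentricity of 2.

Distances from 2 peak at 5, attained at 9 (3, 6 also at distance 5).
2-1-7-13-4-9

5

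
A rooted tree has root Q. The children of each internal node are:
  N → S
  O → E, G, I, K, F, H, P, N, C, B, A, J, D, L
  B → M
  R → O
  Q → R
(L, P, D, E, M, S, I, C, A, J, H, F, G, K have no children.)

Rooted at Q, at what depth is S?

4

Q → R → O → N → S — 4 edges.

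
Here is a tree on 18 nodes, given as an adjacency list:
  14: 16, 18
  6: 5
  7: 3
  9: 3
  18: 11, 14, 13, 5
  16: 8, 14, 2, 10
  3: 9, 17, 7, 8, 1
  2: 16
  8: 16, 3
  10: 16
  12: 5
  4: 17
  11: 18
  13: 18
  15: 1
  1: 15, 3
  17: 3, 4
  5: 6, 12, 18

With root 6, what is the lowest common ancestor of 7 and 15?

3

Ancestors of 7 (toward the root): 7, 3, 8, 16, 14, 18, 5, 6.
Ancestors of 15: 15, 1, 3, 8, 16, 14, 18, 5, 6.
The deepest node appearing in both lists is 3.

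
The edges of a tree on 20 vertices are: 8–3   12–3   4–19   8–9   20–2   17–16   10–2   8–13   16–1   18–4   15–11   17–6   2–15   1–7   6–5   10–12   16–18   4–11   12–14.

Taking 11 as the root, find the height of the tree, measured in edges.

13 sits deepest: 11 → 15 → 2 → 10 → 12 → 3 → 8 → 13 — 7 edges from the root.

7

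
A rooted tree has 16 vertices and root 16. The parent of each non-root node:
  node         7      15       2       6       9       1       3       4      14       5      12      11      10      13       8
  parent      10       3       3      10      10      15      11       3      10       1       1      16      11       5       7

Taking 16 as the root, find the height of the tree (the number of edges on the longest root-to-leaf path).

A deepest node is 13, reached by 16 → 11 → 3 → 15 → 1 → 5 → 13.
That path has 6 edges, so the height is 6.

6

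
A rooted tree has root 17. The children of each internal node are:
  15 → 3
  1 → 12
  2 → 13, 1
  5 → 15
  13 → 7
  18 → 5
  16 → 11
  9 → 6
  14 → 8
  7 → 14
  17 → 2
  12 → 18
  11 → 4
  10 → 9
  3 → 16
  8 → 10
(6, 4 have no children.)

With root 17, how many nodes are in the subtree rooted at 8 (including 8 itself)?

8's subtree: {8, 10, 9, 6}, size 4.

4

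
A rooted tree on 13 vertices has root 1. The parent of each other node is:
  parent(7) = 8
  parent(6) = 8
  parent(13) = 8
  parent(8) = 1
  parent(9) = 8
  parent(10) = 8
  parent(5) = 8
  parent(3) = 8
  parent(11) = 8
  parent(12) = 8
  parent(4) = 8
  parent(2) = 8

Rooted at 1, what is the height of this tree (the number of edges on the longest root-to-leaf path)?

2

A deepest node is 7, reached by 1-8-7.
That path has 2 edges, so the height is 2.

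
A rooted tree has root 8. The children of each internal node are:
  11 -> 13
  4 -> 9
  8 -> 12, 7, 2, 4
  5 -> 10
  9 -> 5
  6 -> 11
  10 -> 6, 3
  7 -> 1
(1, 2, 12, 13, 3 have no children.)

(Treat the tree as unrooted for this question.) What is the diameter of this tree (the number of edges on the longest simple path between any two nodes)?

9

BFS from 1 reaches 13 last, at distance 9; BFS from 13 confirms no node is farther.
Path: 1-7-8-4-9-5-10-6-11-13.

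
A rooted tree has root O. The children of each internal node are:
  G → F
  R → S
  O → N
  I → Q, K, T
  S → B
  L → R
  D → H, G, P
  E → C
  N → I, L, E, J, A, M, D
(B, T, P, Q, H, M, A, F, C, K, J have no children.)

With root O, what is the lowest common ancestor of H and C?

H's ancestor chain is H, D, N, O and C's is C, E, N, O; they first meet at N.

N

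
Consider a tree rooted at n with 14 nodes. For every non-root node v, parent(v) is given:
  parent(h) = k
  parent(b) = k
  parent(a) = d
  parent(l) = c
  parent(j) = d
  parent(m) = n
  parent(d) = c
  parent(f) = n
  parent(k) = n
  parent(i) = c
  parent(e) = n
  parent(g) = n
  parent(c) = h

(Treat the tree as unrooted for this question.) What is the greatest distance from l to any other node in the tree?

The node farthest from l is e (f, m, g also at distance 5), via l–c–h–k–n–e — 5 edges.

5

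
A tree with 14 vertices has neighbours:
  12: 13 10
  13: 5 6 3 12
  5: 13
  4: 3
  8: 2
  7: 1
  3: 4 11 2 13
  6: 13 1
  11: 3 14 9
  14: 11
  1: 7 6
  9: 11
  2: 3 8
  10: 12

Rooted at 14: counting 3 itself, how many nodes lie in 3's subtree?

11

Descendants of 3 (including itself): 3, 13, 2, 4, 12, 5, 6, 8, 10, 1, 7. That's 11.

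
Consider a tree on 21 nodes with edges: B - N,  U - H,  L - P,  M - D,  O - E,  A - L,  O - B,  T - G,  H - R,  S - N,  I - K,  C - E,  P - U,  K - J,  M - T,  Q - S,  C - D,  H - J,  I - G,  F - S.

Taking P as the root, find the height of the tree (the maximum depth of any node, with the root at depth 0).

16

A deepest node is F, reached by P–U–H–J–K–I–G–T–M–D–C–E–O–B–N–S–F.
That path has 16 edges, so the height is 16.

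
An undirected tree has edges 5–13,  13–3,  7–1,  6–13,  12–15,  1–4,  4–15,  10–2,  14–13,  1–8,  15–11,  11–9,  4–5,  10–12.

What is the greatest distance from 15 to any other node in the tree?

A farthest node from 15 is 14 (3, 6 also at distance 4).
The path 15-4-5-13-14 has 4 edges.

4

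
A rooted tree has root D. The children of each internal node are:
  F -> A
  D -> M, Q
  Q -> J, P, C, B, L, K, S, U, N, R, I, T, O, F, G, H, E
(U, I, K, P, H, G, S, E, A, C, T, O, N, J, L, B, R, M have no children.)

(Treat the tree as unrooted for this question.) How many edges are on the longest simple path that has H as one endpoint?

3

Distances from H peak at 3, attained at A (M also at distance 3).
H-Q-F-A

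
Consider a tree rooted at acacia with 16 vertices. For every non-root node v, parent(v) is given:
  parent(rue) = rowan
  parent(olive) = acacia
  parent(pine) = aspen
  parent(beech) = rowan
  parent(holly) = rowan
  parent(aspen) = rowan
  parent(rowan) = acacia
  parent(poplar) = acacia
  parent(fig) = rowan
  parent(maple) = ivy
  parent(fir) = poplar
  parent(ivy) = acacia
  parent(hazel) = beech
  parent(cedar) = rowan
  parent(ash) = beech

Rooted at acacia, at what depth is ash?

Climbing from ash to the root: ash–beech–rowan–acacia. That's 3 steps.

3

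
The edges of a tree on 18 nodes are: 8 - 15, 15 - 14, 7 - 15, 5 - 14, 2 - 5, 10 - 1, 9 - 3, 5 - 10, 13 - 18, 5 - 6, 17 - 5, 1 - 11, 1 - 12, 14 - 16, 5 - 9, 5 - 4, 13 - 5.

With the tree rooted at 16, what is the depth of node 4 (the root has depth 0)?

3

Path from 16 to 4: 16 → 14 → 5 → 4, which has 3 edges.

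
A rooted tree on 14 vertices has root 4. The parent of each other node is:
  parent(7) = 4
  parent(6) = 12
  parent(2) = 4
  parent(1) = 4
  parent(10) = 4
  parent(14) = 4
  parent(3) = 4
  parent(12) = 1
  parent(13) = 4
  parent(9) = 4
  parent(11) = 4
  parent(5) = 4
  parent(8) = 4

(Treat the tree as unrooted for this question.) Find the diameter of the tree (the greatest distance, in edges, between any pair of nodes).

BFS from 6 reaches 8 last, at distance 4; BFS from 8 confirms no node is farther.
Path: 6–12–1–4–8.

4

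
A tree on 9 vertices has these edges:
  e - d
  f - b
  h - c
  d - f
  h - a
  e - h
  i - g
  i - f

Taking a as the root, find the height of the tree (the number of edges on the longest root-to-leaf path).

6

g sits deepest: a – h – e – d – f – i – g — 6 edges from the root.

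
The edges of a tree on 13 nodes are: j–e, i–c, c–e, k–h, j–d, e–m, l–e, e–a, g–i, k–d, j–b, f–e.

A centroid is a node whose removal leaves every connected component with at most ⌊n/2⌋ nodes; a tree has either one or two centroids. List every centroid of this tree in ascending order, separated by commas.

e

Delete e: the remaining components have sizes 5, 3, 1, 1, 1, 1. Max 5 ≤ 6, so e is a centroid.
Every other node leaves some component of size > 6, so the centroid is unique.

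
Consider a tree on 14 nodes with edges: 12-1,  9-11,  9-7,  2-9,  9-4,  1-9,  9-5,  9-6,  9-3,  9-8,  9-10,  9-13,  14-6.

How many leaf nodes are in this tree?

Exactly 11 nodes have a single neighbour: 2, 3, 4, 5, 7, 8, 10, 11, 12, 13, 14.

11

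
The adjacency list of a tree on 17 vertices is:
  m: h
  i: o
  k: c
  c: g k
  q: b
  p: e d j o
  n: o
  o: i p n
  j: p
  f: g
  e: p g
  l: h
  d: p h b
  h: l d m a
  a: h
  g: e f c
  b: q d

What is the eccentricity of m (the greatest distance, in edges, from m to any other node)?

7

Distances from m peak at 7, attained at k.
m–h–d–p–e–g–c–k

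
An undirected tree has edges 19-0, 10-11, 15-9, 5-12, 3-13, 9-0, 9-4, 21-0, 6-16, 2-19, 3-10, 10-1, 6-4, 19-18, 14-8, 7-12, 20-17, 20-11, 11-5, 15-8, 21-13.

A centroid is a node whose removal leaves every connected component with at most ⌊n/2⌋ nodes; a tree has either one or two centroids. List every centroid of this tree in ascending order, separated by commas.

Delete 0: the remaining components have sizes 11, 7, 3. Max 11 ≤ 11, so 0 is a centroid.
Its neighbour 21 also leaves a largest component of size 11, so both are centroids.

0, 21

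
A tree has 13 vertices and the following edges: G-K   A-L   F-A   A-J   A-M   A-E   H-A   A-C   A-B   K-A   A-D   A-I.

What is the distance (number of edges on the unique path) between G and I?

3

The path is G - K - A - I, which has 3 edges.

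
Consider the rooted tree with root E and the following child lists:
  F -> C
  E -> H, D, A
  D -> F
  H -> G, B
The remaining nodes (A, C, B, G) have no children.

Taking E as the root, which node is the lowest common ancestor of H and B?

H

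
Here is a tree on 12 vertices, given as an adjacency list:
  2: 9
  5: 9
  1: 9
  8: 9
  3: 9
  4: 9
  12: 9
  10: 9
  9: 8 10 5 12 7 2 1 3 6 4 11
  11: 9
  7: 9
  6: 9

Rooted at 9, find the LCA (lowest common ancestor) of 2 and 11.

9

Path 2→root: 2 9; path 11→root: 11 9.
First common node: 9.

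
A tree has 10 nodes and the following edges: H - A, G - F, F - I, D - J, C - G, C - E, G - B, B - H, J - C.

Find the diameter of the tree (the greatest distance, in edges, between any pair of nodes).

A longest path is A–H–B–G–C–J–D, with 6 edges.

6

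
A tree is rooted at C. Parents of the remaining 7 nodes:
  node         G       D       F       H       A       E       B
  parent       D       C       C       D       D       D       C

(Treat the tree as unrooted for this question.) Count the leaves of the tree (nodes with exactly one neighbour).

6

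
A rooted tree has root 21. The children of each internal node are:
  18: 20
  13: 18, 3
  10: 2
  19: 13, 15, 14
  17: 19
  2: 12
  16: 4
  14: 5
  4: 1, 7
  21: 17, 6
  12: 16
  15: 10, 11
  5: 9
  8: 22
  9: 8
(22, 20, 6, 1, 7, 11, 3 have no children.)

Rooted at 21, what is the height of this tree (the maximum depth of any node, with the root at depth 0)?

1 sits deepest: 21 → 17 → 19 → 15 → 10 → 2 → 12 → 16 → 4 → 1 — 9 edges from the root.

9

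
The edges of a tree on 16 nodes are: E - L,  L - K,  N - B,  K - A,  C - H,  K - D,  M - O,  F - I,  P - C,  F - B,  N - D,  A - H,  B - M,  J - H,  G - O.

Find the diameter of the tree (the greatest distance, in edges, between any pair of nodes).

10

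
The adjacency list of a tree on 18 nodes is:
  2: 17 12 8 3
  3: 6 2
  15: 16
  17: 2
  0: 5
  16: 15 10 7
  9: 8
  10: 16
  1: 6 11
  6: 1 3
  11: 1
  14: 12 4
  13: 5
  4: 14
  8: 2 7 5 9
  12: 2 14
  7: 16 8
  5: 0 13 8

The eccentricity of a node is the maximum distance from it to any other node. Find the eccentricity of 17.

5

A farthest node from 17 is 10 (15, 11 also at distance 5).
The path 17 – 2 – 8 – 7 – 16 – 10 has 5 edges.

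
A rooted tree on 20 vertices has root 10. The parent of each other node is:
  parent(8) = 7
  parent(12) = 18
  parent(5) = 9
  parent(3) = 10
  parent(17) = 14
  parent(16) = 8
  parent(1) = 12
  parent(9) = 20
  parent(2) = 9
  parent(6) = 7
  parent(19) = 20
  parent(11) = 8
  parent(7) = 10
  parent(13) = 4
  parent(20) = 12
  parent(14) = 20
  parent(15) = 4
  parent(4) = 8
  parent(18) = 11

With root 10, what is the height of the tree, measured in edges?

8

A deepest node is 5, reached by 10 → 7 → 8 → 11 → 18 → 12 → 20 → 9 → 5.
That path has 8 edges, so the height is 8.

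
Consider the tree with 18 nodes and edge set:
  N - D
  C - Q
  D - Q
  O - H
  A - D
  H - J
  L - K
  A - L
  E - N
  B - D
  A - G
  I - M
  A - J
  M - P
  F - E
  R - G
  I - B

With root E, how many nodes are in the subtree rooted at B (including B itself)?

4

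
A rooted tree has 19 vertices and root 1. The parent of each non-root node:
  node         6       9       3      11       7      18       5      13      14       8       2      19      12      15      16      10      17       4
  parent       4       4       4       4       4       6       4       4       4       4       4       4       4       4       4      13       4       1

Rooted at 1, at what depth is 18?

3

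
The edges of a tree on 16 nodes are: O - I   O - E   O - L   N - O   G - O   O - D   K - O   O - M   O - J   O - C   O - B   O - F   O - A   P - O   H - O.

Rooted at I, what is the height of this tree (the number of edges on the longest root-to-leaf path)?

The longest root-to-leaf path is I → O → A (2 edges).

2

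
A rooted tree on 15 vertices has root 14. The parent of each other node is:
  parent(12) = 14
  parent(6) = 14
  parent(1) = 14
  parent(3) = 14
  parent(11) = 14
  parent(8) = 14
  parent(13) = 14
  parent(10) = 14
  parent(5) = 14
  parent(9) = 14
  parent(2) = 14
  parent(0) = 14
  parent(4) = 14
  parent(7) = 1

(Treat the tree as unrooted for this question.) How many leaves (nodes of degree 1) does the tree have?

Degree-1 nodes: 0, 2, 3, 4, 5, 6, 7, 8, 9, 10, 11, 12, 13 — 13 of them.

13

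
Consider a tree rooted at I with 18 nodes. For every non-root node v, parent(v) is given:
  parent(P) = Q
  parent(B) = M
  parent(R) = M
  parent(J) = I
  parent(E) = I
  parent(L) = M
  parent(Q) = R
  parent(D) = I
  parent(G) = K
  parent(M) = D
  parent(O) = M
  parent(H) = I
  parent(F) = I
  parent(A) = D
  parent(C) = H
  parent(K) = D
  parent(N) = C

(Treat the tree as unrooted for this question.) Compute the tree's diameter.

A longest path is N – C – H – I – D – M – R – Q – P, with 8 edges.

8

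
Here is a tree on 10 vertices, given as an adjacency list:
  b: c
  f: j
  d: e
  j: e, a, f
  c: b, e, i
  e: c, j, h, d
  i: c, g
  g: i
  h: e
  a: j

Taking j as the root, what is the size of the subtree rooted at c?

4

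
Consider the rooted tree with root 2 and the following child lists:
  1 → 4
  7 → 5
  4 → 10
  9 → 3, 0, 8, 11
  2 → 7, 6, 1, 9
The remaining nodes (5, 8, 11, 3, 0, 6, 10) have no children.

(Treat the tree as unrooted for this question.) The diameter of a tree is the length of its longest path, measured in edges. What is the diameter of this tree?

A longest path is 10–4–1–2–9–0, with 5 edges.

5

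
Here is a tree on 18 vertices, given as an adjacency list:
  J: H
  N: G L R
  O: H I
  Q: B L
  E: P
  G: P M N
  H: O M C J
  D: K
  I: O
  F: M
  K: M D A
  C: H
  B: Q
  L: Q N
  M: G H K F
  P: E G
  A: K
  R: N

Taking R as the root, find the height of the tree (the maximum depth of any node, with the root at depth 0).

6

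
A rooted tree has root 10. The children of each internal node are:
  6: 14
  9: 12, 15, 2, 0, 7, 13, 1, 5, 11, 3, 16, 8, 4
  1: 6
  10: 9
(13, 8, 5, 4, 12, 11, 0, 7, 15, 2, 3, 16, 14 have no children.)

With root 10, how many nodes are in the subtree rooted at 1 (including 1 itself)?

3

The subtree rooted at 1 contains: 1, 6, 14 — 3 nodes.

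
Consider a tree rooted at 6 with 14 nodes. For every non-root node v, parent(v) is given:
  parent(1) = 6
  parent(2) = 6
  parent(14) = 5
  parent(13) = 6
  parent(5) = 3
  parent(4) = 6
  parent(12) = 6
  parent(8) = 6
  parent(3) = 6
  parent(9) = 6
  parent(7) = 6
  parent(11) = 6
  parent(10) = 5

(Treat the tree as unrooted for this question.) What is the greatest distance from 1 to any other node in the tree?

4

Distances from 1 peak at 4, attained at 14 (10 also at distance 4).
1–6–3–5–14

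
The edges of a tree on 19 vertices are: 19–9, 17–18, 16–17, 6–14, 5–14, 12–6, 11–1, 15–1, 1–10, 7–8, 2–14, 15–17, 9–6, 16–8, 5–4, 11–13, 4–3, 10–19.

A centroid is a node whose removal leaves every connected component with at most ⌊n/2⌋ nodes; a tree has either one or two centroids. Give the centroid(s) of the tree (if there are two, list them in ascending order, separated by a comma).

If 10 is removed the pieces have sizes 9, 9, all ≤ ⌊19/2⌋ = 9.
No neighbour of 10 does as well, so 10 is the unique centroid.

10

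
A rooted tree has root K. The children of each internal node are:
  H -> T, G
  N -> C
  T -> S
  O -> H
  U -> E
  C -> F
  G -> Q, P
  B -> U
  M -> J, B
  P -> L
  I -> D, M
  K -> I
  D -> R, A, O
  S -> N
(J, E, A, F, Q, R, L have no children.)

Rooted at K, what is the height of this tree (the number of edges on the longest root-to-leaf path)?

F sits deepest: K-I-D-O-H-T-S-N-C-F — 9 edges from the root.

9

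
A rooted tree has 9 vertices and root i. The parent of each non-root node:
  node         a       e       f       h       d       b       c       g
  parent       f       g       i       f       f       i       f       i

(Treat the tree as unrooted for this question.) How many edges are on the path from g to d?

Walking from g: g - i - f - d. Length 3.

3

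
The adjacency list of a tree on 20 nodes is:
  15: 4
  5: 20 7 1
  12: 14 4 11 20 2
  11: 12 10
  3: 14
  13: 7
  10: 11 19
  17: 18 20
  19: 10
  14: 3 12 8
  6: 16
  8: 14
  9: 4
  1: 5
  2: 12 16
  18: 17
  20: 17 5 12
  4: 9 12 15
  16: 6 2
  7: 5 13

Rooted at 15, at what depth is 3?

4

Path from 15 to 3: 15 – 4 – 12 – 14 – 3, which has 4 edges.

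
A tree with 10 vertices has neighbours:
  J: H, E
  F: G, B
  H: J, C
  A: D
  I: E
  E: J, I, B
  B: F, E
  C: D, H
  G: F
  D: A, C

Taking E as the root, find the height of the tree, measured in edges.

The longest root-to-leaf path is E–J–H–C–D–A (5 edges).

5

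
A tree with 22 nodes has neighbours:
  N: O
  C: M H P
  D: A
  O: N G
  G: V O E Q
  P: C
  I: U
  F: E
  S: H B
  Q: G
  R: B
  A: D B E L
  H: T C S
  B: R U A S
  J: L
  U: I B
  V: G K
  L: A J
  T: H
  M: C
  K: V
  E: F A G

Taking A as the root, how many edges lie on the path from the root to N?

Path from A to N: A–E–G–O–N, which has 4 edges.

4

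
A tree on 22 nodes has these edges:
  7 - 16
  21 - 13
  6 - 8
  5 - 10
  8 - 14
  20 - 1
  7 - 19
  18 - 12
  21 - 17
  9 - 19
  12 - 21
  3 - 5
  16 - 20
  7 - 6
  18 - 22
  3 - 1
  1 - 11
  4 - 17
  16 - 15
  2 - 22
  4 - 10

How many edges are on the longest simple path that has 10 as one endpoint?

9

A farthest node from 10 is 14.
The path 10–5–3–1–20–16–7–6–8–14 has 9 edges.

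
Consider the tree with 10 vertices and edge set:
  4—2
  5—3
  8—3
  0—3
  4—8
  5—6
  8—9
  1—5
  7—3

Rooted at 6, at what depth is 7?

3

6 – 5 – 3 – 7 — 3 edges.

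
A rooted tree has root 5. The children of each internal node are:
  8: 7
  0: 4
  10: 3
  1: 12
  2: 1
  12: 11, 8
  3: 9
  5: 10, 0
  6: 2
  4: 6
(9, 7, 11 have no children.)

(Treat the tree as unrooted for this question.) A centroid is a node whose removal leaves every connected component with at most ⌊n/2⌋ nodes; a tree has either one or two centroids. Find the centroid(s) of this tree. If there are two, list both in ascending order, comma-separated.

6

If 6 is removed the pieces have sizes 6, 6, all ≤ ⌊13/2⌋ = 6.
Every other node leaves some component of size > 6, so the centroid is unique.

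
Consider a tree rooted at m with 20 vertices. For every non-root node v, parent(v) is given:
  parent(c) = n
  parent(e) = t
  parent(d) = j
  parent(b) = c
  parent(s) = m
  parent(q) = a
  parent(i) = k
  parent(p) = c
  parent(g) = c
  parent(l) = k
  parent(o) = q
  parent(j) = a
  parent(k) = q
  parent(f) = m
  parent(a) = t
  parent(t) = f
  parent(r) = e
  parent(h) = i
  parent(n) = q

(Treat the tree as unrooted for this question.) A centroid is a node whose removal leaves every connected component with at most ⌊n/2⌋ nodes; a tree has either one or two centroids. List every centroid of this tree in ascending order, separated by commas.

q

Delete q: the remaining components have sizes 9, 5, 4, 1. Max 9 ≤ 10, so q is a centroid.
Every other node leaves some component of size > 10, so the centroid is unique.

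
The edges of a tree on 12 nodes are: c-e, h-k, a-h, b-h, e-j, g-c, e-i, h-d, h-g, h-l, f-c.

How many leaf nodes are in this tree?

8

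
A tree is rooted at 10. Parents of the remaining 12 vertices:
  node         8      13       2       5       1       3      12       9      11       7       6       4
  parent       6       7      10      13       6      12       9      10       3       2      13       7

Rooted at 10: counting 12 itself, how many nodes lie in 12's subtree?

3

Descendants of 12 (including itself): 12, 3, 11. That's 3.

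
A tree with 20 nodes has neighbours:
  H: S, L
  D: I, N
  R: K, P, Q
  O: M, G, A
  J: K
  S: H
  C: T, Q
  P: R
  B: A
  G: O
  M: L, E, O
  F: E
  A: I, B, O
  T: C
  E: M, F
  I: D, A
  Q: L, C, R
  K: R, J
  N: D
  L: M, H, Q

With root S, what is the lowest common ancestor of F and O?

Path F→root: F E M L H S; path O→root: O M L H S.
First common node: M.

M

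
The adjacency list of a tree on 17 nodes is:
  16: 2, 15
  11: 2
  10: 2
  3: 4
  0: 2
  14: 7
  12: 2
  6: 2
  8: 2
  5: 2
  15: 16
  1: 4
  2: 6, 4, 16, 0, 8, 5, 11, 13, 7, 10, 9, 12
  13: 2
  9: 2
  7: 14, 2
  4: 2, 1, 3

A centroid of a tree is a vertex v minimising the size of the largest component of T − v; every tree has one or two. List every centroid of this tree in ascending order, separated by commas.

Removing 2 splits the tree into components of sizes 3, 2, 2, 1, 1, 1, 1, 1, 1, 1, 1, 1; the largest is 3 ≤ ⌊17/2⌋ = 8.
No neighbour of 2 does as well, so 2 is the unique centroid.

2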